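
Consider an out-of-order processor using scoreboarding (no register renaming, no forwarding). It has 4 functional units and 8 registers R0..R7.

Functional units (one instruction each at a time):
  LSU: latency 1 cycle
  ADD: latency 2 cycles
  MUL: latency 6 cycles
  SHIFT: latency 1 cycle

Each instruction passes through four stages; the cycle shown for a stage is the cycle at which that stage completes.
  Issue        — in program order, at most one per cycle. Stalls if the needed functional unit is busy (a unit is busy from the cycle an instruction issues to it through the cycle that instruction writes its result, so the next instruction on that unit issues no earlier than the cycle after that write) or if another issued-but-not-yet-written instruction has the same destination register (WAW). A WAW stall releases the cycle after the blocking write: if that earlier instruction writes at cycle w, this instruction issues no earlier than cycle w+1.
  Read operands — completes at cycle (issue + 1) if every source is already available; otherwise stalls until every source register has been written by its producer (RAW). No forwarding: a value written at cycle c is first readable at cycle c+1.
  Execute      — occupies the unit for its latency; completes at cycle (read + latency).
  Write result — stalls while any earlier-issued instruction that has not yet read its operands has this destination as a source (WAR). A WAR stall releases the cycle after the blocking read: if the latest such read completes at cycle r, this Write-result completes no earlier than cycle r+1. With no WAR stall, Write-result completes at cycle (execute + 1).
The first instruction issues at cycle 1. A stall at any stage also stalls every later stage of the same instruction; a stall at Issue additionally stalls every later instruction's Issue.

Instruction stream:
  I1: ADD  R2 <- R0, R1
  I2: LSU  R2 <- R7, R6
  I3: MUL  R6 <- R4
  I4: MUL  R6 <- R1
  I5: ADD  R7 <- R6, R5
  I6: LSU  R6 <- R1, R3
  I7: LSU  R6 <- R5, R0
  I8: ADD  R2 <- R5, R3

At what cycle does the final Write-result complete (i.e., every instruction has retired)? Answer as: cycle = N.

c1: I1 issues→ADD
c2: I1 reads
c4: I1 exec-done
c5: I1 writes R2
c6: I2 issues→LSU
c7: I2 reads | I3 issues→MUL
c8: I2 exec-done | I3 reads
c9: I2 writes R2
c14: I3 exec-done
c15: I3 writes R6
c16: I4 issues→MUL
c17: I4 reads | I5 issues→ADD
c23: I4 exec-done
c24: I4 writes R6
c25: I5 reads | I6 issues→LSU
c26: I6 reads
c27: I5 exec-done | I6 exec-done
c28: I5 writes R7 | I6 writes R6
c29: I7 issues→LSU
c30: I7 reads | I8 issues→ADD
c31: I7 exec-done | I8 reads
c32: I7 writes R6
c33: I8 exec-done
c34: I8 writes R2

cycle = 34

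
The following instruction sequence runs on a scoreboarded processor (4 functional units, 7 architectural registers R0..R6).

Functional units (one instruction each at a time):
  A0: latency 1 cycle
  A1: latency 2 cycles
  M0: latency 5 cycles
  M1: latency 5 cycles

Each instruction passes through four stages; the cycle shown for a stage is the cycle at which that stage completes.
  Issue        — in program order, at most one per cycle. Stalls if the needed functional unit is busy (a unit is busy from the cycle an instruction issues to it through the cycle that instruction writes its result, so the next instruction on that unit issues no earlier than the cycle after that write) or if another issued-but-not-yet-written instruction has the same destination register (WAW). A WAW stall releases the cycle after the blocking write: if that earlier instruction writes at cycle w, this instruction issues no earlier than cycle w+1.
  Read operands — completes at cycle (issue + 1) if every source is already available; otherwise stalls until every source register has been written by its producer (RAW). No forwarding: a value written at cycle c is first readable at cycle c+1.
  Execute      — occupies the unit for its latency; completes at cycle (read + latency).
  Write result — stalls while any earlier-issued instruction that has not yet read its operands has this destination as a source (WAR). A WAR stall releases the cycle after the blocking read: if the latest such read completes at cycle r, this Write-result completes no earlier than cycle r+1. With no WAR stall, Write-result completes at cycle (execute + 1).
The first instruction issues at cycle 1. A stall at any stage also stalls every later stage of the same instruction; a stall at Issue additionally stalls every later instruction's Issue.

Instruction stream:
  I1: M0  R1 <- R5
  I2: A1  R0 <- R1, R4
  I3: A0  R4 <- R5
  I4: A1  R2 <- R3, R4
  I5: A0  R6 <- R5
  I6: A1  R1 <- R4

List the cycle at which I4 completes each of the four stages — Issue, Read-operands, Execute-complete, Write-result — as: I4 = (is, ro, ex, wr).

  I1 | 1 | 2 | 7 | 8
  I2 | 2 | 9 | 11 | 12   RAW R1: wait I1 write@8
  I3 | 3 | 4 | 5 | 10   WAR R4: wait I2 read@9
  I4 | 13 | 14 | 16 | 17   struct: A1 busy until I2 writes@12
  I5 | 14 | 15 | 16 | 17
  I6 | 18 | 19 | 21 | 22   struct: A1 busy until I4 writes@17

I4 = (13, 14, 16, 17)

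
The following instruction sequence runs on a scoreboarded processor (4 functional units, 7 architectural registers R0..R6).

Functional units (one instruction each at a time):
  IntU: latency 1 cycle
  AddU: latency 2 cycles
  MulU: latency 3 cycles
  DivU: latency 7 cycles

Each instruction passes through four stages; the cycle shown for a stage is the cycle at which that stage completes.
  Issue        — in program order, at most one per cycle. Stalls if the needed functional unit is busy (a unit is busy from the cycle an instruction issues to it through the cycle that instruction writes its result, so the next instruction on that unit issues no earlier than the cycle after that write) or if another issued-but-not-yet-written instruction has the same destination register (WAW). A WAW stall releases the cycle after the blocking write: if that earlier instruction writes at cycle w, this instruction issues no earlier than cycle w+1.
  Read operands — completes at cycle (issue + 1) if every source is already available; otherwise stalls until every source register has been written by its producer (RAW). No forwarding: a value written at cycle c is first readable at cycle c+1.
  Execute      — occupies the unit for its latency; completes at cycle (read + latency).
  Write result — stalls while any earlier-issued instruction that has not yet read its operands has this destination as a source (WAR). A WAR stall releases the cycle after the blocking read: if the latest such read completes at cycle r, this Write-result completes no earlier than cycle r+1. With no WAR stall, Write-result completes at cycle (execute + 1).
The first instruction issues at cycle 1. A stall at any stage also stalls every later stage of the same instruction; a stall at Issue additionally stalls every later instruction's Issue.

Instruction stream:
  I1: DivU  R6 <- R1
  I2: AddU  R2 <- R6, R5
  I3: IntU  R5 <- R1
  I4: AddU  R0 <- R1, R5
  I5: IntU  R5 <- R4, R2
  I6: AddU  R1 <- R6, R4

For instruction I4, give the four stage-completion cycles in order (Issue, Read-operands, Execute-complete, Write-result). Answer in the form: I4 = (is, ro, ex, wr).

I4 = (15, 16, 18, 19)

  I1 | 1 | 2 | 9 | 10
  I2 | 2 | 11 | 13 | 14   RAW R6: wait I1 write@10
  I3 | 3 | 4 | 5 | 12   WAR R5: wait I2 read@11
  I4 | 15 | 16 | 18 | 19   struct: AddU busy until I2 writes@14
  I5 | 16 | 17 | 18 | 19
  I6 | 20 | 21 | 23 | 24   struct: AddU busy until I4 writes@19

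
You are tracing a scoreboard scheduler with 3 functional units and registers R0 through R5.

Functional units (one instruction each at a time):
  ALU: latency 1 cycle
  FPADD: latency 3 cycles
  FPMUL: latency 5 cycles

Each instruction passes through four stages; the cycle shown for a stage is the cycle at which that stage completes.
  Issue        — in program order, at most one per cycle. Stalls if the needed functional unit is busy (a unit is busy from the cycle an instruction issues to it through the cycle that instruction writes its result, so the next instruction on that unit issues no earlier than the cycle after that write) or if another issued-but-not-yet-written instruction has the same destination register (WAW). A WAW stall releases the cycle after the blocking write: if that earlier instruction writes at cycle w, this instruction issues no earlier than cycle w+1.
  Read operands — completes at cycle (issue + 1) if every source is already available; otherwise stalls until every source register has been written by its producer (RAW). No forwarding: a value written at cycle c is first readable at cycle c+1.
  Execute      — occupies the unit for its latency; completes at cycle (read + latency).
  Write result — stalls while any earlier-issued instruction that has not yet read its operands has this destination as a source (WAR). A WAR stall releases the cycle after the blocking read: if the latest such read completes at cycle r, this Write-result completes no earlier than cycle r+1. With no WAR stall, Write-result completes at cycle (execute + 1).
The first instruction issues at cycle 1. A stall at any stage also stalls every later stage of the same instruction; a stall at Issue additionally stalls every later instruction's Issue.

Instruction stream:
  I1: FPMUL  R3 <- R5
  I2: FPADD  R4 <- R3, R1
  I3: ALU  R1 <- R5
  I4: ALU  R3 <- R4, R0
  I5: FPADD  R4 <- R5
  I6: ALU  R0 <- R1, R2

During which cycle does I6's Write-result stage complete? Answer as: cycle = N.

[I1] 1/2/7/8
[I2] 2/9/12/13  (RAW R3: wait I1 write@8)
[I3] 3/4/5/10  (WAR R1: wait I2 read@9)
[I4] 11/14/15/16  (struct: ALU busy until I3 writes@10; RAW R4: wait I2 write@13)
[I5] 14/15/18/19  (struct: FPADD busy until I2 writes@13)
[I6] 17/18/19/20  (struct: ALU busy until I4 writes@16)

cycle = 20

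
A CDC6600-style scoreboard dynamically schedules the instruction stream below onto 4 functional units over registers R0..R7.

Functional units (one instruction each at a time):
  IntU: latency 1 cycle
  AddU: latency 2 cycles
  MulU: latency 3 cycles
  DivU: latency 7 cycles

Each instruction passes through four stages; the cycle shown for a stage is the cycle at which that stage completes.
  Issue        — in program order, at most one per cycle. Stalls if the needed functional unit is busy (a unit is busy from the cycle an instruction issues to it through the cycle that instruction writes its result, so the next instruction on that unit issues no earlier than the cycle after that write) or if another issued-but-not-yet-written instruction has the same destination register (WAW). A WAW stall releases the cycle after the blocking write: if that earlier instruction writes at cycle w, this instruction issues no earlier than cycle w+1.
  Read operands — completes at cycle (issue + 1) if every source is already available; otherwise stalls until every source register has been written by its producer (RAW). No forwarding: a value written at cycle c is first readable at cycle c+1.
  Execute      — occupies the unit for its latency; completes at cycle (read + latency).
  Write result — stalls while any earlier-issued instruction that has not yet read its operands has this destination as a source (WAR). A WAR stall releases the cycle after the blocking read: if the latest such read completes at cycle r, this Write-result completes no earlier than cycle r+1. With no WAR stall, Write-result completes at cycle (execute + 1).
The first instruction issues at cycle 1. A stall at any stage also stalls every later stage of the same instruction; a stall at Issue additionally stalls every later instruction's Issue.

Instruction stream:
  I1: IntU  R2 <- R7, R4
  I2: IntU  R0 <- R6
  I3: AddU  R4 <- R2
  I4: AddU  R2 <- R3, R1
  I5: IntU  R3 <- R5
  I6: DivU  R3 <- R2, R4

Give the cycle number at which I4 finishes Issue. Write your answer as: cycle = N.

c1: I1→IntU
c2: I1 RO
c3: I1 EX
c4: I1 WR R2
c5: I2→IntU
c6: I2 RO; I3→AddU
c7: I2 EX; I3 RO
c8: I2 WR R0
c9: I3 EX
c10: I3 WR R4
c11: I4→AddU
c12: I4 RO; I5→IntU
c13: I5 RO
c14: I4 EX; I5 EX
c15: I4 WR R2; I5 WR R3
c16: I6→DivU
c17: I6 RO
c24: I6 EX
c25: I6 WR R3

cycle = 11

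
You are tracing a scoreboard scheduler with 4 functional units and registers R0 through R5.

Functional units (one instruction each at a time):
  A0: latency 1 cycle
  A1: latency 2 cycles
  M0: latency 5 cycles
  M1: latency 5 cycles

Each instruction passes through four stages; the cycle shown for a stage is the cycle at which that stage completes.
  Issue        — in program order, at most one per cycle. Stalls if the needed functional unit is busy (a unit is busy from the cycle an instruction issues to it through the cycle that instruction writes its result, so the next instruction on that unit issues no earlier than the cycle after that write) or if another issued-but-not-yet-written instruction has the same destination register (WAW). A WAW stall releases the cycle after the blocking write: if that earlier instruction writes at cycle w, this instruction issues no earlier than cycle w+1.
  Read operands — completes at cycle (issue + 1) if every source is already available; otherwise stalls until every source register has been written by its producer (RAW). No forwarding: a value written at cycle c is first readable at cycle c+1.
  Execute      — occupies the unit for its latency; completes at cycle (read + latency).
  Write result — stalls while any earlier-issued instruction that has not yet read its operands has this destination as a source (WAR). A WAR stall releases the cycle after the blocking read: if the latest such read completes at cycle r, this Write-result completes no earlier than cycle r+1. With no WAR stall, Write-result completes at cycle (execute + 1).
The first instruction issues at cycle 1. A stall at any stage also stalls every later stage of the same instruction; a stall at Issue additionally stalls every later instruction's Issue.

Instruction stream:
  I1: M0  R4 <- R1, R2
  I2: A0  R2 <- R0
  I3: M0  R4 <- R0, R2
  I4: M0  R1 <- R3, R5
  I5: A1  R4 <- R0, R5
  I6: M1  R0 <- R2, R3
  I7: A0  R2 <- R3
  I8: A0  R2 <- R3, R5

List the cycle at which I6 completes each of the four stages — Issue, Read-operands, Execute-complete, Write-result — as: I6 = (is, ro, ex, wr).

I6 = (19, 20, 25, 26)

[I1] 1/2/7/8
[I2] 2/3/4/5
[I3] 9/10/15/16  (struct: M0 busy until I1 writes@8)
[I4] 17/18/23/24  (struct: M0 busy until I3 writes@16)
[I5] 18/19/21/22
[I6] 19/20/25/26
[I7] 20/21/22/23
[I8] 24/25/26/27  (struct: A0 busy until I7 writes@23)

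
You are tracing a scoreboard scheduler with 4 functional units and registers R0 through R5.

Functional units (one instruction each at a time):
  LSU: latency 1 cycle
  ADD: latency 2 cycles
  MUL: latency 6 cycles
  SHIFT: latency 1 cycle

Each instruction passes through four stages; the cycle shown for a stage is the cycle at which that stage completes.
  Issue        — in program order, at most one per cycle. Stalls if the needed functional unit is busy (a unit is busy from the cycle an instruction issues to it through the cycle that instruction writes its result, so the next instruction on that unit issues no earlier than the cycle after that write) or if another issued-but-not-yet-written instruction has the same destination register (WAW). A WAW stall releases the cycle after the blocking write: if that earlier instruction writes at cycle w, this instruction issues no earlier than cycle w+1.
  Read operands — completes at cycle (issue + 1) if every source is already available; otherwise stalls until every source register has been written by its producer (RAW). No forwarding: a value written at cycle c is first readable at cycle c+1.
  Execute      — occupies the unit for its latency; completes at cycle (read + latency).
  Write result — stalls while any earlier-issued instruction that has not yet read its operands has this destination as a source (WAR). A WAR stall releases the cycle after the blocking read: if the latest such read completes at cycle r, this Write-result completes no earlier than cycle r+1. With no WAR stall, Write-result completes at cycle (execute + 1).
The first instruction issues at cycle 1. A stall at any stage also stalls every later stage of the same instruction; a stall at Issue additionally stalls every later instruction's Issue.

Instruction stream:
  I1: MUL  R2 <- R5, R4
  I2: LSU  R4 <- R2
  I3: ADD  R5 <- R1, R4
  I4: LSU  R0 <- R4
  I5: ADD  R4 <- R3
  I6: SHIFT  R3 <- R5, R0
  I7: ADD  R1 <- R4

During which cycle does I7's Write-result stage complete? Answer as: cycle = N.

t=1  issue I1 (MUL)
t=2  I1 read-ops; issue I2 (LSU)
t=3  issue I3 (ADD)
t=8  I1 finished on MUL
t=9  I1→R2
t=10  I2 read-ops
t=11  I2 finished on LSU
t=12  I2→R4
t=13  I3 read-ops; issue I4 (LSU)
t=14  I4 read-ops
t=15  I3 finished on ADD; I4 finished on LSU
t=16  I3→R5; I4→R0
t=17  issue I5 (ADD)
t=18  I5 read-ops; issue I6 (SHIFT)
t=19  I6 read-ops
t=20  I5 finished on ADD; I6 finished on SHIFT
t=21  I5→R4; I6→R3
t=22  issue I7 (ADD)
t=23  I7 read-ops
t=25  I7 finished on ADD
t=26  I7→R1

cycle = 26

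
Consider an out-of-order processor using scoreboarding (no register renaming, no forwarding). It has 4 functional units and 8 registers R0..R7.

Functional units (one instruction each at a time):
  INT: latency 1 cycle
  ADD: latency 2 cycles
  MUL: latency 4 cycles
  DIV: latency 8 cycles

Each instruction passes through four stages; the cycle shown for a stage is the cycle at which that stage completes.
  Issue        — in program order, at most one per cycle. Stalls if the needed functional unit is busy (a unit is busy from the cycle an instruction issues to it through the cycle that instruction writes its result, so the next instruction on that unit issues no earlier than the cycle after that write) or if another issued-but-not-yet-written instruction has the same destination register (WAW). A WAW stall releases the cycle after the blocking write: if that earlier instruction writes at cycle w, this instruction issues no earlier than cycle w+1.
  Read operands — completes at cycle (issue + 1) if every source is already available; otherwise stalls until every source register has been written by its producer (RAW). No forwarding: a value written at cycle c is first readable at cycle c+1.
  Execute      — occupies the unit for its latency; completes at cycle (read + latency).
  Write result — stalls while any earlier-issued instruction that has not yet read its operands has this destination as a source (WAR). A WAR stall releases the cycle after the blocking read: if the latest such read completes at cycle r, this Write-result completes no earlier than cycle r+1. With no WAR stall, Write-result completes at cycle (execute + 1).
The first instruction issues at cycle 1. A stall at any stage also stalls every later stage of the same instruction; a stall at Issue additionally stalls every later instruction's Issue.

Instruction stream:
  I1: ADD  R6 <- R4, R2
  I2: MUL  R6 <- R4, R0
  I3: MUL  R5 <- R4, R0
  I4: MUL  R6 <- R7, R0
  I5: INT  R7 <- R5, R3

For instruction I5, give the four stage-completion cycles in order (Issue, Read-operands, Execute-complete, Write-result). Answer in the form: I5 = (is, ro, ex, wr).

I5 = (21, 22, 23, 24)

I1 -> (1, 2, 4, 5)
I2 -> (6, 7, 11, 12)  // WAW R6: wait I1 write@5
I3 -> (13, 14, 18, 19)  // struct: MUL busy until I2 writes@12
I4 -> (20, 21, 25, 26)  // struct: MUL busy until I3 writes@19
I5 -> (21, 22, 23, 24)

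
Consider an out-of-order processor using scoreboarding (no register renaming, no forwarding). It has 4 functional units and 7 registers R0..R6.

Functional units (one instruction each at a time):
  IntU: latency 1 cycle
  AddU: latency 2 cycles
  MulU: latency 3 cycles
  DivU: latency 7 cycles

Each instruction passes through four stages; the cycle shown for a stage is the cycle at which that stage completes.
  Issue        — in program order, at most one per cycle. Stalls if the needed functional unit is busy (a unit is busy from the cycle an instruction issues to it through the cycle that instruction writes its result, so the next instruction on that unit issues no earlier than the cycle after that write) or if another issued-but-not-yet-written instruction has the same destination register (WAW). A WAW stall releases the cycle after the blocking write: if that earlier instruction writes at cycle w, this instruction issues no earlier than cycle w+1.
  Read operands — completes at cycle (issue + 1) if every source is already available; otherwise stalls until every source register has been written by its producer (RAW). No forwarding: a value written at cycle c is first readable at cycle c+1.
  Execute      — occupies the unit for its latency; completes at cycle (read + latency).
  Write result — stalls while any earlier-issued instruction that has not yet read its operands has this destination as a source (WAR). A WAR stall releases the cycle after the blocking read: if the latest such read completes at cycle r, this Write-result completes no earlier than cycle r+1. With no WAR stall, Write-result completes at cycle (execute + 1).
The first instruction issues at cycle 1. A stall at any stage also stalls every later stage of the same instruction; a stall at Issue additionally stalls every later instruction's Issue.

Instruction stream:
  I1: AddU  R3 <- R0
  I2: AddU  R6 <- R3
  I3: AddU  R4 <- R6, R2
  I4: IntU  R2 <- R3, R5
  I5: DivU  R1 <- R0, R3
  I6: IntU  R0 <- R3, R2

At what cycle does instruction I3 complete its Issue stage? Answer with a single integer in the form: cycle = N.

cycle = 11

1) issue 1, read 2, done 4, write 5
2) issue 6, read 7, done 9, write 10  <struct: AddU busy until I1 writes@5>
3) issue 11, read 12, done 14, write 15  <struct: AddU busy until I2 writes@10>
4) issue 12, read 13, done 14, write 15
5) issue 13, read 14, done 21, write 22
6) issue 16, read 17, done 18, write 19  <struct: IntU busy until I4 writes@15>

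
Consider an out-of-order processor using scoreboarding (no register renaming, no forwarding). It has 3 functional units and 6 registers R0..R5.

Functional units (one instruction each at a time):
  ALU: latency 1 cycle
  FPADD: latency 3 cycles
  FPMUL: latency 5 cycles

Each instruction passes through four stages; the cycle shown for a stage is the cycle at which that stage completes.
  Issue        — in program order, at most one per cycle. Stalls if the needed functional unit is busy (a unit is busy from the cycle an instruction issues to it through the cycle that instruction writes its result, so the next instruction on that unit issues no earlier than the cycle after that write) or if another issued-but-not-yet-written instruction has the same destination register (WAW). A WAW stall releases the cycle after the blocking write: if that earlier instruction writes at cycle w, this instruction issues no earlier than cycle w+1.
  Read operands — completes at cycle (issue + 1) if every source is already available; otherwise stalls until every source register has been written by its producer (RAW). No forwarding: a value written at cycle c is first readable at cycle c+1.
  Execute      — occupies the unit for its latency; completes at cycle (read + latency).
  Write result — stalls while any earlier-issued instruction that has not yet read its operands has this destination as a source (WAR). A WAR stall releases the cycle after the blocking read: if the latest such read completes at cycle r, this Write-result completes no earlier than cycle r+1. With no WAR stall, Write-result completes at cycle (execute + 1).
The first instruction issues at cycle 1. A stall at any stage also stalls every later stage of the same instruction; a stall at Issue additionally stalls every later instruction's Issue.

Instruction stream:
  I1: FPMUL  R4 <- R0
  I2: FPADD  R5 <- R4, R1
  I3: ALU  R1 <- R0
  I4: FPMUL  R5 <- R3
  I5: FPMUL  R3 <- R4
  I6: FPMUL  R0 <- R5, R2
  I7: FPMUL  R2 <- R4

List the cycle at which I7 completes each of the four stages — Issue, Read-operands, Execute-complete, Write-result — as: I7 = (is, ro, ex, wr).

t=1  I1 dispatched to FPMUL
t=2  I1 operands ready | I2 dispatched to FPADD
t=3  I3 dispatched to ALU
t=4  I3 operands ready
t=5  I3 complete
t=7  I1 complete
t=8  R4←I1
t=9  I2 operands ready
t=10  R1←I3
t=12  I2 complete
t=13  R5←I2
t=14  I4 dispatched to FPMUL
t=15  I4 operands ready
t=20  I4 complete
t=21  R5←I4
t=22  I5 dispatched to FPMUL
t=23  I5 operands ready
t=28  I5 complete
t=29  R3←I5
t=30  I6 dispatched to FPMUL
t=31  I6 operands ready
t=36  I6 complete
t=37  R0←I6
t=38  I7 dispatched to FPMUL
t=39  I7 operands ready
t=44  I7 complete
t=45  R2←I7

I7 = (38, 39, 44, 45)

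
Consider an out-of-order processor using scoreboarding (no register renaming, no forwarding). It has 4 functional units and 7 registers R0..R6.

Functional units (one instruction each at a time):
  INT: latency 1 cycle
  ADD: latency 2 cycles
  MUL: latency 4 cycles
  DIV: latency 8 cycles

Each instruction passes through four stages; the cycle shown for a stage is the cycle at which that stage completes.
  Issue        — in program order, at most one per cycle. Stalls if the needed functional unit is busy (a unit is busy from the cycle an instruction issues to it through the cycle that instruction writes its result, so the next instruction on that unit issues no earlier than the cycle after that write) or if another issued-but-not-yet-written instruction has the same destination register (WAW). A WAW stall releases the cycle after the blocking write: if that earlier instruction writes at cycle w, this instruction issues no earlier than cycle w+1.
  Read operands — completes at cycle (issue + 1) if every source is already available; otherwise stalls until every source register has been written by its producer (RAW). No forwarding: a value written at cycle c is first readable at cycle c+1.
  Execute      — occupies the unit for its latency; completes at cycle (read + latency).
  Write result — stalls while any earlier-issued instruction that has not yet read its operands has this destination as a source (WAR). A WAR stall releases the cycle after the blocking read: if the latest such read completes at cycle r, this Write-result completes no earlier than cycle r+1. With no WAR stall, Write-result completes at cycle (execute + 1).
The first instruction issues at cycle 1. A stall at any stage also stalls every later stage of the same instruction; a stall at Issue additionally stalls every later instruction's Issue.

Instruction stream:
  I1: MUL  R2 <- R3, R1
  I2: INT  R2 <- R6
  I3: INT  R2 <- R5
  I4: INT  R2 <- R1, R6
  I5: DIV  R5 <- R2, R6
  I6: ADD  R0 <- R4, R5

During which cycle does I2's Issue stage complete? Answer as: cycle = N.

I1 -> (1, 2, 6, 7)
I2 -> (8, 9, 10, 11)  // WAW R2: wait I1 write@7
I3 -> (12, 13, 14, 15)  // struct: INT busy until I2 writes@11
I4 -> (16, 17, 18, 19)  // struct: INT busy until I3 writes@15
I5 -> (17, 20, 28, 29)  // RAW R2: wait I4 write@19
I6 -> (18, 30, 32, 33)  // RAW R5: wait I5 write@29

cycle = 8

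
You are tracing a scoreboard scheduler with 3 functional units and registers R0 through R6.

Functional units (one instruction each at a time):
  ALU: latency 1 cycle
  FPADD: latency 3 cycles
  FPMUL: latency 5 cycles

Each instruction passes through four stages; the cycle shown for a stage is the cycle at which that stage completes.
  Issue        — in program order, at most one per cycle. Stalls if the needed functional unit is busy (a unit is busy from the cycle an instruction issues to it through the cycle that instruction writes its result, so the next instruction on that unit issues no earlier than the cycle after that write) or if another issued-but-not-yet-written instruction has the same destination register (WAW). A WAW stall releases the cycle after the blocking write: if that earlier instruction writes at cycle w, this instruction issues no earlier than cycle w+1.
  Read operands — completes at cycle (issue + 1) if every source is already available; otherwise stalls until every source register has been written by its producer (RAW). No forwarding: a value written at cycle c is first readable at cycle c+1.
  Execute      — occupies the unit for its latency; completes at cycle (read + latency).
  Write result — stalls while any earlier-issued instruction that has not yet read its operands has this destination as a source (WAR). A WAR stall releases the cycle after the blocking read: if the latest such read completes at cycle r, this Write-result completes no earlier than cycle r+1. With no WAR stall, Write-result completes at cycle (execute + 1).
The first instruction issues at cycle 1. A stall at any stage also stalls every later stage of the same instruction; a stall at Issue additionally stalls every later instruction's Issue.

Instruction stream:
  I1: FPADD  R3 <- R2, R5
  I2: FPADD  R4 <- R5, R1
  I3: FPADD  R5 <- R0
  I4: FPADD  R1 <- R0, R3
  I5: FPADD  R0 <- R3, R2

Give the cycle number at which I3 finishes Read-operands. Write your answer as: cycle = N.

cycle = 14

c1: issue I1 (FPADD)
c2: I1 read-ops
c5: I1 finished on FPADD
c6: I1→R3
c7: issue I2 (FPADD)
c8: I2 read-ops
c11: I2 finished on FPADD
c12: I2→R4
c13: issue I3 (FPADD)
c14: I3 read-ops
c17: I3 finished on FPADD
c18: I3→R5
c19: issue I4 (FPADD)
c20: I4 read-ops
c23: I4 finished on FPADD
c24: I4→R1
c25: issue I5 (FPADD)
c26: I5 read-ops
c29: I5 finished on FPADD
c30: I5→R0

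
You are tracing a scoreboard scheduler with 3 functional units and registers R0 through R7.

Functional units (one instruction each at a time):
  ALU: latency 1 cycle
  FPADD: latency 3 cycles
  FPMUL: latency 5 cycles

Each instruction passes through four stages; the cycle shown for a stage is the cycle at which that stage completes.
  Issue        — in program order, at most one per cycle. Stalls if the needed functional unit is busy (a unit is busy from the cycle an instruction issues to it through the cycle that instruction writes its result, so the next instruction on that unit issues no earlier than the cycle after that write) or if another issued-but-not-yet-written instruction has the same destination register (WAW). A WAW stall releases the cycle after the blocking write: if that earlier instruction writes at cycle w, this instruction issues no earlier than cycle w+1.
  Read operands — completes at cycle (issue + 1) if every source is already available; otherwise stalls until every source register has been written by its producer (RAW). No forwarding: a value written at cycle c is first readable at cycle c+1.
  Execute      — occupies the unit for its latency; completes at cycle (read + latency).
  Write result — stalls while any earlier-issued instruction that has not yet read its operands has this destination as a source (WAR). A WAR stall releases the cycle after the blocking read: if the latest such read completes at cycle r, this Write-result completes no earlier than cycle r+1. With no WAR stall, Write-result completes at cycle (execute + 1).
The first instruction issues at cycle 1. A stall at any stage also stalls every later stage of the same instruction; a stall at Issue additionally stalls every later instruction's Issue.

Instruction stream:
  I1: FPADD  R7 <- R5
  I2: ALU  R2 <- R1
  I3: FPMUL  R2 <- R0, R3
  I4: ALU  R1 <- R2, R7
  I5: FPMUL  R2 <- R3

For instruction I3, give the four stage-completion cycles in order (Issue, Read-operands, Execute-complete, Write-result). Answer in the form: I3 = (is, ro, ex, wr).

I3 = (6, 7, 12, 13)

I1 -> (1, 2, 5, 6)
I2 -> (2, 3, 4, 5)
I3 -> (6, 7, 12, 13)  // WAW R2: wait I2 write@5
I4 -> (7, 14, 15, 16)  // RAW R2: wait I3 write@13
I5 -> (14, 15, 20, 21)  // struct: FPMUL busy until I3 writes@13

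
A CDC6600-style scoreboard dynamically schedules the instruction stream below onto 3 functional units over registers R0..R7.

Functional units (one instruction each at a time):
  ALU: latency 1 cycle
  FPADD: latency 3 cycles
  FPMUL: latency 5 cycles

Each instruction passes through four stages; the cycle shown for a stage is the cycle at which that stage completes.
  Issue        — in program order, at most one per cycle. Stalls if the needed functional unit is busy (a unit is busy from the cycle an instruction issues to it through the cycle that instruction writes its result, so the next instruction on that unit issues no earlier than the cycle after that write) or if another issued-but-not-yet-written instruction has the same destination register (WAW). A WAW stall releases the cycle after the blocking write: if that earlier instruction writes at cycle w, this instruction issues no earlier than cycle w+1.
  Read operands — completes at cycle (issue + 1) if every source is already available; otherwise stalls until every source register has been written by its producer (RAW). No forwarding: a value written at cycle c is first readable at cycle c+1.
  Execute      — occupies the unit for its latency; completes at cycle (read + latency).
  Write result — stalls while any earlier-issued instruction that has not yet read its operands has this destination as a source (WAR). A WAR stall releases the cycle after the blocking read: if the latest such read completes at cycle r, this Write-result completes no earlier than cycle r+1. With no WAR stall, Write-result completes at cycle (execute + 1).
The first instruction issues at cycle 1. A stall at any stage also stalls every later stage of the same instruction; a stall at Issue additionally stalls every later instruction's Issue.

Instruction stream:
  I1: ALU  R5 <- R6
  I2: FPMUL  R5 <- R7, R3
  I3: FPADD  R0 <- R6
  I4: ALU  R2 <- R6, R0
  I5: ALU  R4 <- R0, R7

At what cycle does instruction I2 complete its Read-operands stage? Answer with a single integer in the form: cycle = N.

cycle = 6

cycle 1: I1 issues→ALU
cycle 2: I1 reads
cycle 3: I1 exec-done
cycle 4: I1 writes R5
cycle 5: I2 issues→FPMUL
cycle 6: I2 reads · I3 issues→FPADD
cycle 7: I3 reads · I4 issues→ALU
cycle 10: I3 exec-done
cycle 11: I2 exec-done · I3 writes R0
cycle 12: I2 writes R5 · I4 reads
cycle 13: I4 exec-done
cycle 14: I4 writes R2
cycle 15: I5 issues→ALU
cycle 16: I5 reads
cycle 17: I5 exec-done
cycle 18: I5 writes R4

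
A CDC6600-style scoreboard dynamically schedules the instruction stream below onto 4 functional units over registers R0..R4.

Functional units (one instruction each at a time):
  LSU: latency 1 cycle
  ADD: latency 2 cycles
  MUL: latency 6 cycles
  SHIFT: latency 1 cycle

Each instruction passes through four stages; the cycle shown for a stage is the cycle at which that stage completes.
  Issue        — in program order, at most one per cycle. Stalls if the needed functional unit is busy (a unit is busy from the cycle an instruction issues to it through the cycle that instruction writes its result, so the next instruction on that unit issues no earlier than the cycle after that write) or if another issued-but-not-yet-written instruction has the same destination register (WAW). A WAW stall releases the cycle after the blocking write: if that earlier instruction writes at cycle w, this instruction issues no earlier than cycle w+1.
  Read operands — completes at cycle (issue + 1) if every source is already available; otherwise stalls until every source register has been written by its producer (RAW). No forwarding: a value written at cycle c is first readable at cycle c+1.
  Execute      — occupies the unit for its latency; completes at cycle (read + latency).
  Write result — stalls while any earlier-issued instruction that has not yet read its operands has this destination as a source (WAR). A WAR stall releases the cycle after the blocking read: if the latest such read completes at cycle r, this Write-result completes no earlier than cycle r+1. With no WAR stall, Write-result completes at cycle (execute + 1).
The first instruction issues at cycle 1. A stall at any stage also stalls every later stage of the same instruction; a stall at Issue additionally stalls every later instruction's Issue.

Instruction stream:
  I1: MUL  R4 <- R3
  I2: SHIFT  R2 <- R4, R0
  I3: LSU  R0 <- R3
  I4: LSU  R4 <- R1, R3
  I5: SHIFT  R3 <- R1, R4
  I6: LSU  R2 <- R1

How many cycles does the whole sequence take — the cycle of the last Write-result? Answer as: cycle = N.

  I1 | 1 | 2 | 8 | 9
  I2 | 2 | 10 | 11 | 12   RAW R4: wait I1 write@9
  I3 | 3 | 4 | 5 | 11   WAR R0: wait I2 read@10
  I4 | 12 | 13 | 14 | 15   struct: LSU busy until I3 writes@11
  I5 | 13 | 16 | 17 | 18   RAW R4: wait I4 write@15
  I6 | 16 | 17 | 18 | 19   struct: LSU busy until I4 writes@15

cycle = 19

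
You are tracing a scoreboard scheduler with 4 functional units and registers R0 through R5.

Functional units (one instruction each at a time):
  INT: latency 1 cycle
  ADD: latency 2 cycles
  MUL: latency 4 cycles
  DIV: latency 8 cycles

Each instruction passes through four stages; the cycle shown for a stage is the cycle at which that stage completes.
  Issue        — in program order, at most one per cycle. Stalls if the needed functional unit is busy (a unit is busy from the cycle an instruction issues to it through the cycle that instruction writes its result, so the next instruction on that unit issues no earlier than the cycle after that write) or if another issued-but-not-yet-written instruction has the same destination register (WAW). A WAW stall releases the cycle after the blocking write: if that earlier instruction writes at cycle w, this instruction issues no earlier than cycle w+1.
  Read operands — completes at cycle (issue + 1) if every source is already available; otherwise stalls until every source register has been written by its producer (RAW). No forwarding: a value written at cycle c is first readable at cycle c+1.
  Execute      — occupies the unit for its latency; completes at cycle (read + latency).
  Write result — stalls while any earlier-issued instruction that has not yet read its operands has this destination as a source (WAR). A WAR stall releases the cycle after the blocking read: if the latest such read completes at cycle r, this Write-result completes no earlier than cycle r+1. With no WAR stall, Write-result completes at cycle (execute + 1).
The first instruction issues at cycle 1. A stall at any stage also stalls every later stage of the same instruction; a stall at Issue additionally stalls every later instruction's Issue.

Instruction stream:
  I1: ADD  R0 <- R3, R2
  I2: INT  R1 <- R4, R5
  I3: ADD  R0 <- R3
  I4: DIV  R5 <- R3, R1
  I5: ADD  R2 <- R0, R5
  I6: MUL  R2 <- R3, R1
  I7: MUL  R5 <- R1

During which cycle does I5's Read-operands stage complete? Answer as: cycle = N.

1) issue 1, read 2, done 4, write 5
2) issue 2, read 3, done 4, write 5
3) issue 6, read 7, done 9, write 10  <struct: ADD busy until I1 writes@5>
4) issue 7, read 8, done 16, write 17
5) issue 11, read 18, done 20, write 21  <struct: ADD busy until I3 writes@10 / RAW R5: wait I4 write@17>
6) issue 22, read 23, done 27, write 28  <WAW R2: wait I5 write@21>
7) issue 29, read 30, done 34, write 35  <struct: MUL busy until I6 writes@28>

cycle = 18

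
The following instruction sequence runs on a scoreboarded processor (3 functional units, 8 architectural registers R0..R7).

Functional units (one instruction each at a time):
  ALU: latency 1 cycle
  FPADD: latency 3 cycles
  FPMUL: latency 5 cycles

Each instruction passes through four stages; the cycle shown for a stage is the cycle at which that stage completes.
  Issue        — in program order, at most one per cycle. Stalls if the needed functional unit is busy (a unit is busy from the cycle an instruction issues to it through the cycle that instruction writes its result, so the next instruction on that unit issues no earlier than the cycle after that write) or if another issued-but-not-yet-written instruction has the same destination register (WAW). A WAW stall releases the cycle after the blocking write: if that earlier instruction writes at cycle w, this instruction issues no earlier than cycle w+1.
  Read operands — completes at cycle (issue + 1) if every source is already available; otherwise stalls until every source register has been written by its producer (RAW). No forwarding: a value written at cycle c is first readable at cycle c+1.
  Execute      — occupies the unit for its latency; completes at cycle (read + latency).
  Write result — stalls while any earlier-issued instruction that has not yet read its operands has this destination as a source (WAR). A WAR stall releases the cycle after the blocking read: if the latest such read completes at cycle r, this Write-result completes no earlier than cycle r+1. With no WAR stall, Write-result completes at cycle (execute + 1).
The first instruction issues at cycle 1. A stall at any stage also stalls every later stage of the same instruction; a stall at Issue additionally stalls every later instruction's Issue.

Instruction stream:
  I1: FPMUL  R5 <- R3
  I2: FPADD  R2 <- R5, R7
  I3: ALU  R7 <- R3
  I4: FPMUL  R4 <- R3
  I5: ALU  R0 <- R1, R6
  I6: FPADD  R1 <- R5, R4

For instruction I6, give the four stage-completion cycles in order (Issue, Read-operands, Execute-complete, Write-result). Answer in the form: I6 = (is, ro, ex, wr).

1) issue 1, read 2, done 7, write 8
2) issue 2, read 9, done 12, write 13  <RAW R5: wait I1 write@8>
3) issue 3, read 4, done 5, write 10  <WAR R7: wait I2 read@9>
4) issue 9, read 10, done 15, write 16  <struct: FPMUL busy until I1 writes@8>
5) issue 11, read 12, done 13, write 14  <struct: ALU busy until I3 writes@10>
6) issue 14, read 17, done 20, write 21  <struct: FPADD busy until I2 writes@13 / RAW R4: wait I4 write@16>

I6 = (14, 17, 20, 21)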